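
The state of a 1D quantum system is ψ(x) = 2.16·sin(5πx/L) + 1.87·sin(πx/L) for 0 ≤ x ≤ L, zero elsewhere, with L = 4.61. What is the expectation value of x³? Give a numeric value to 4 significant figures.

22.16

⟨x³⟩ = ∫ x³·|ψ|² dx / ∫|ψ|² dx (integrals over the domain).
On 0 ≤ x ≤ L (j ≠ l): ∫sin²(jπx/L) dx = L/2, ∫sin(jπx/L)·sin(lπx/L) dx = 0; diagonal moments ∫x·sin²(jπx/L) dx = L²/4, ∫x²·sin²(jπx/L) dx = L³·(1/6 − 1/(4j²π²)); cross terms ∫x·sin(jπx/L)·sin(lπx/L) dx = 0 for j + l even and −4jlL²/(π²(j² − l²)²) for j + l odd, ∫x²·sin(jπx/L)·sin(lπx/L) dx = (−1)^(j+l)·4jlL³/(π²(j² − l²)²); higher powers the same way via product-to-sum and parts.
State is unnormalized: ∫|ψ|² dx = 18.815, and ∫ψ*·x³·ψ dx = 416.87, so ⟨x³⟩ = 416.87 / 18.815.
⟨x³⟩ = 22.157.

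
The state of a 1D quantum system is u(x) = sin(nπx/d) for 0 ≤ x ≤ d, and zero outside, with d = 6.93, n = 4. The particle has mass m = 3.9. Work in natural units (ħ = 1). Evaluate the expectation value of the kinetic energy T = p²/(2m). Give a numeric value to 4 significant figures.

0.4216

T = −(ħ²/2m) d²/dx², so ⟨T⟩ = −(ħ²/2m) ∫ u*·u'' dx / ∫|u|² dx; with m = 3.9.
d/dx sin(nπx/d) = (nπ/d)·cos(nπx/d) and d²/dx² sin(nπx/d) = −(nπ/d)²·sin(nπx/d); on 0 ≤ x ≤ d, ∫sin²(nπx/d) dx = d/2 and ∫sin(nπx/d)·cos(nπx/d) dx = 0.
State is unnormalized: ∫|u|² dx = 3.4650, and ∫u*·(−ħ²/2m · u'') dx = 1.4607, so ⟨T⟩ = 1.4607 / 3.4650.
⟨T⟩ = 0.42156.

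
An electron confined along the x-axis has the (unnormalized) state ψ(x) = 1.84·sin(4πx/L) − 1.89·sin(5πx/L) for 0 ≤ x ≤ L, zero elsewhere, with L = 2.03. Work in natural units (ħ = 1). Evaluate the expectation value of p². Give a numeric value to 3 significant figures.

p² ψ = −ħ² d²ψ/dx²; ⟨p²⟩ = −ħ² ∫ ψ*·ψ'' dx / ∫|ψ|² dx.
d²/dx² sin(jπx/L) = −(jπ/L)²·sin(jπx/L); on 0 ≤ x ≤ L, ∫sin²(jπx/L) dx = L/2 and ∫sin(jπx/L)·sin(lπx/L) dx = 0 for j ≠ l, so only diagonal terms survive in ∫|ψ|² and ∫ψ·ψ″; ∫ψ·ψ′ dx = [ψ²/2] between the walls = 0.
State is unnormalized: ∫|ψ|² dx = 7.0621, and ∫ψ*·(−ħ² ψ'') dx = 348.77, so ⟨p²⟩ = 348.77 / 7.0621.
⟨p²⟩ = 49.387.

49.4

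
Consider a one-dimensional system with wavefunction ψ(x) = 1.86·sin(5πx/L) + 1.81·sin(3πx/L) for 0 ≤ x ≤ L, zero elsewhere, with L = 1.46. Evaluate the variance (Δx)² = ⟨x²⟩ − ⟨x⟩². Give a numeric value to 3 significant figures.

Compute ⟨x⟩ and ⟨x²⟩ separately, then (Δx)² = ⟨x²⟩ − ⟨x⟩².
On 0 ≤ x ≤ L (j ≠ l): ∫sin²(jπx/L) dx = L/2, ∫sin(jπx/L)·sin(lπx/L) dx = 0; diagonal moments ∫x·sin²(jπx/L) dx = L²/4, ∫x²·sin²(jπx/L) dx = L³·(1/6 − 1/(4j²π²)); cross terms ∫x·sin(jπx/L)·sin(lπx/L) dx = 0 for j + l even and −4jlL²/(π²(j² − l²)²) for j + l odd, ∫x²·sin(jπx/L)·sin(lπx/L) dx = (−1)^(j+l)·4jlL³/(π²(j² − l²)²); higher powers the same way via product-to-sum and parts.
Normalization: ∫|ψ|² dx = 4.9171.
⟨x⟩ = 0.73000 and ⟨x²⟩ = 0.80368.
(Δx)² = 0.80368 − (0.73000)² = 0.27078.

0.271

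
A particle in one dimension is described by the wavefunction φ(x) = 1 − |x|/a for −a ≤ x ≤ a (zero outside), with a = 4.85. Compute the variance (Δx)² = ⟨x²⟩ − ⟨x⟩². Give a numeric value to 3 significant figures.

Compute ⟨x⟩ and ⟨x²⟩ separately, then (Δx)² = ⟨x²⟩ − ⟨x⟩².
φ is even, so ∫ over [−a, a] = 2∫₀ᵃ with φ = 1 − x/a there: ∫₀ᵃ (1 − x/a)² dx = a/3, ∫₀ᵃ x²(1 − x/a)² dx = a³/30, ∫₀ᵃ x⁴(1 − x/a)² dx = a⁵/105.
Normalization: ∫|φ|² dx = 3.2333.
⟨x⟩ = 0.0000 and ⟨x²⟩ = 2.3523.
(Δx)² = 2.3523 − (0.0000)² = 2.3523.

2.35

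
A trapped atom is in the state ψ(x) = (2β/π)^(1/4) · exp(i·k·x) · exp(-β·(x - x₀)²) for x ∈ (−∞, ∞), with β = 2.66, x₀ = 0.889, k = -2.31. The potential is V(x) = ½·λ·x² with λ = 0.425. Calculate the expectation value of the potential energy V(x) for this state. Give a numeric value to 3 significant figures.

0.188

⟨V⟩ = ∫ V(x)·|ψ|² dx.
Gaussian moments (u = x − x₀): ∫u^(2j)·e^(−2βu²) du = (2j−1)!!/(4β)^j · √(π/(2β)), odd powers integrate to 0; here √(π/(2β)) = 0.76846.
⟨V⟩ = 0.18792.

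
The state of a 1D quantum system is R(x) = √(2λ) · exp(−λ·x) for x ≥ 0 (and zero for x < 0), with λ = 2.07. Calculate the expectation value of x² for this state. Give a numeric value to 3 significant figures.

⟨x²⟩ = ∫ x²·|R|² dx (integrals over the domain).
Every integrand reduces to terms xʲ·e^(−2λx) on [0, ∞); use ∫₀^∞ xʲ·e^(−2λx) dx = j!/(2λ)^(j+1).
⟨x²⟩ = 0.11669.

0.117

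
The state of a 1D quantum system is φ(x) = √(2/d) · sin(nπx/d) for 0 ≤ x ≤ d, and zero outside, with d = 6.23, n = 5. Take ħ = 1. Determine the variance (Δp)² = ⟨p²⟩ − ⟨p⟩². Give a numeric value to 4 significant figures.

Compute ⟨p⟩ and ⟨p²⟩ separately; (Δp)² = ⟨p²⟩ − ⟨p⟩².
d/dx sin(nπx/d) = (nπ/d)·cos(nπx/d) and d²/dx² sin(nπx/d) = −(nπ/d)²·sin(nπx/d); on 0 ≤ x ≤ d, ∫sin²(nπx/d) dx = d/2 and ∫sin(nπx/d)·cos(nπx/d) dx = 0.
⟨p⟩ = 0.0000 and ⟨p²⟩ = 6.3572.
(Δp)² = 6.3572 − (0.0000)² = 6.3572.

6.357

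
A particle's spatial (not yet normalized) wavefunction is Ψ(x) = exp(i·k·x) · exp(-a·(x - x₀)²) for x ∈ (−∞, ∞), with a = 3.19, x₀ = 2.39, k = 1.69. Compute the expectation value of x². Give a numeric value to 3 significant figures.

⟨x²⟩ = ∫ x²·|Ψ|² dx / ∫|Ψ|² dx (integrals over the domain).
Gaussian moments (u = x − x₀): ∫u^(2j)·e^(−2au²) du = (2j−1)!!/(4a)^j · √(π/(2a)), odd powers integrate to 0; here √(π/(2a)) = 0.70172.
State is unnormalized: ∫|Ψ|² dx = 0.70172, and ∫Ψ*·x²·Ψ dx = 4.0633, so ⟨x²⟩ = 4.0633 / 0.70172.
⟨x²⟩ = 5.7905.

5.79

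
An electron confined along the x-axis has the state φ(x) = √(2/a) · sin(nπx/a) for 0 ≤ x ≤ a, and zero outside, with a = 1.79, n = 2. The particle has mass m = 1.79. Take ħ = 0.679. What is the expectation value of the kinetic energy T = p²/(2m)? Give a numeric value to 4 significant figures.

T = −(ħ²/2m) d²/dx², so ⟨T⟩ = −(ħ²/2m) ∫ φ*·φ'' dx; with m = 1.79.
d/dx sin(nπx/a) = (nπ/a)·cos(nπx/a) and d²/dx² sin(nπx/a) = −(nπ/a)²·sin(nπx/a); on 0 ≤ x ≤ a, ∫sin²(nπx/a) dx = a/2 and ∫sin(nπx/a)·cos(nπx/a) dx = 0.
⟨T⟩ = 1.5868.

1.587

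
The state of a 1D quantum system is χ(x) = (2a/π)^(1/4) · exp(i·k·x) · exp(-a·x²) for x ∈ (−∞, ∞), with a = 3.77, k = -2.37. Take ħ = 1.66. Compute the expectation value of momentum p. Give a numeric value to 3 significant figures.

p χ = −iħ dχ/dx; then ⟨p⟩ = ∫ χ*·(pχ) dx.
Gaussian moments: ∫x^(2j)·e^(−2ax²) dx = (2j−1)!!/(4a)^j · √(π/(2a)), odd powers integrate to 0; here √(π/(2a)) = 0.64549. Derivatives: χ′ = (ik − 2ax)·χ, χ″ = ((ik − 2ax)² − 2a)·χ; the odd-in-x pieces drop out.
⟨p⟩ = -3.9342.

-3.93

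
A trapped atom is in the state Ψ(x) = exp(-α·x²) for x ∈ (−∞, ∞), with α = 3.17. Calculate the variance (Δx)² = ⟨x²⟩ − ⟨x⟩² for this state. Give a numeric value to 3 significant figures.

0.0789

Compute ⟨x⟩ and ⟨x²⟩ separately, then (Δx)² = ⟨x²⟩ − ⟨x⟩².
Gaussian moments: ∫x^(2j)·e^(−2αx²) dx = (2j−1)!!/(4α)^j · √(π/(2α)), odd powers integrate to 0; here √(π/(2α)) = 0.70393.
Normalization: ∫|Ψ|² dx = 0.70393.
⟨x⟩ = 0.0000 and ⟨x²⟩ = 0.078864.
(Δx)² = 0.078864 − (0.0000)² = 0.078864.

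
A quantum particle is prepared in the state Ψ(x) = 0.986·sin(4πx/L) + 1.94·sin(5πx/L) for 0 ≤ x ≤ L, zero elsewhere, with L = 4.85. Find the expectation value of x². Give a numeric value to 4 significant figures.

3.985

⟨x²⟩ = ∫ x²·|Ψ|² dx / ∫|Ψ|² dx (integrals over the domain).
On 0 ≤ x ≤ L (j ≠ l): ∫sin²(jπx/L) dx = L/2, ∫sin(jπx/L)·sin(lπx/L) dx = 0; diagonal moments ∫x·sin²(jπx/L) dx = L²/4, ∫x²·sin²(jπx/L) dx = L³·(1/6 − 1/(4j²π²)); cross terms ∫x·sin(jπx/L)·sin(lπx/L) dx = 0 for j + l even and −4jlL²/(π²(j² − l²)²) for j + l odd, ∫x²·sin(jπx/L)·sin(lπx/L) dx = (−1)^(j+l)·4jlL³/(π²(j² − l²)²); higher powers the same way via product-to-sum and parts.
State is unnormalized: ∫|Ψ|² dx = 11.484, and ∫Ψ*·x²·Ψ dx = 45.760, so ⟨x²⟩ = 45.760 / 11.484.
⟨x²⟩ = 3.9846.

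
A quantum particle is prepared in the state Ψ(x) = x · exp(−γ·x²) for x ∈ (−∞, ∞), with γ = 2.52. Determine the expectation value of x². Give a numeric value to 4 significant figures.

0.2976

⟨x²⟩ = ∫ x²·|Ψ|² dx / ∫|Ψ|² dx (integrals over the domain).
Expand each integrand as polynomial × e^(−2γx²) and use ∫x^(2j)·e^(−2γx²) dx = (2j−1)!!/(4γ)^j · √(π/(2γ)), odd powers → 0; here √(π/(2γ)) = 0.78951.
State is unnormalized: ∫|Ψ|² dx = 0.078325, and ∫Ψ*·x²·Ψ dx = 0.023311, so ⟨x²⟩ = 0.023311 / 0.078325.
⟨x²⟩ = 0.29762.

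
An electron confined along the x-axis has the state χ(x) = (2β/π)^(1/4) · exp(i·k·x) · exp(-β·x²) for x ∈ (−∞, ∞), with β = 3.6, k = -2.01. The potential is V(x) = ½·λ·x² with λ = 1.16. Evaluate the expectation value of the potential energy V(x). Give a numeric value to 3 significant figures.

0.0403

⟨V⟩ = ∫ V(x)·|χ|² dx.
Gaussian moments: ∫x^(2j)·e^(−2βx²) dx = (2j−1)!!/(4β)^j · √(π/(2β)), odd powers integrate to 0; here √(π/(2β)) = 0.66055.
⟨V⟩ = 0.040278.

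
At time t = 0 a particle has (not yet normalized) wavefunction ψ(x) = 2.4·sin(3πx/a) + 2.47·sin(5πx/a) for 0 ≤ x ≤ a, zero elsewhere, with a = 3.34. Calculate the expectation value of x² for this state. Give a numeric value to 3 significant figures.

⟨x²⟩ = ∫ x²·|ψ|² dx / ∫|ψ|² dx (integrals over the domain).
On 0 ≤ x ≤ a (j ≠ l): ∫sin²(jπx/a) dx = a/2, ∫sin(jπx/a)·sin(lπx/a) dx = 0; diagonal moments ∫x·sin²(jπx/a) dx = a²/4, ∫x²·sin²(jπx/a) dx = a³·(1/6 − 1/(4j²π²)); cross terms ∫x·sin(jπx/a)·sin(lπx/a) dx = 0 for j + l even and −4jla²/(π²(j² − l²)²) for j + l odd, ∫x²·sin(jπx/a)·sin(lπx/a) dx = (−1)^(j+l)·4jla³/(π²(j² − l²)²); higher powers the same way via product-to-sum and parts.
State is unnormalized: ∫|ψ|² dx = 19.808, and ∫ψ*·x²·ψ dx = 83.312, so ⟨x²⟩ = 83.312 / 19.808.
⟨x²⟩ = 4.2060.

4.21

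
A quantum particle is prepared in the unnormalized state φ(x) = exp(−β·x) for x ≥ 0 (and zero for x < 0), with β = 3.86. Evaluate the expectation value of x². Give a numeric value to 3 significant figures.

⟨x²⟩ = ∫ x²·|φ|² dx / ∫|φ|² dx (integrals over the domain).
Every integrand reduces to terms xʲ·e^(−2βx) on [0, ∞); use ∫₀^∞ xʲ·e^(−2βx) dx = j!/(2β)^(j+1).
State is unnormalized: ∫|φ|² dx = 0.12953, and ∫φ*·x²·φ dx = 0.0043469, so ⟨x²⟩ = 0.0043469 / 0.12953.
⟨x²⟩ = 0.033558.

0.0336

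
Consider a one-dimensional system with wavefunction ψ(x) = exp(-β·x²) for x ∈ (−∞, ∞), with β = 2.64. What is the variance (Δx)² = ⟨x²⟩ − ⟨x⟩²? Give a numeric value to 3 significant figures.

0.0947

Compute ⟨x⟩ and ⟨x²⟩ separately, then (Δx)² = ⟨x²⟩ − ⟨x⟩².
Gaussian moments: ∫x^(2j)·e^(−2βx²) dx = (2j−1)!!/(4β)^j · √(π/(2β)), odd powers integrate to 0; here √(π/(2β)) = 0.77136.
Normalization: ∫|ψ|² dx = 0.77136.
⟨x⟩ = 0.0000 and ⟨x²⟩ = 0.094697.
(Δx)² = 0.094697 − (0.0000)² = 0.094697.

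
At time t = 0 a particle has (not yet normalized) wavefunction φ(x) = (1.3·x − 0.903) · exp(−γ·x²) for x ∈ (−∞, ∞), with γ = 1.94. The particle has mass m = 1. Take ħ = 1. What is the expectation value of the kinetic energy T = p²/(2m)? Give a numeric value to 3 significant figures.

T = −(ħ²/2m) d²/dx², so ⟨T⟩ = −(ħ²/2m) ∫ φ*·φ'' dx / ∫|φ|² dx; with m = 1.
Expand each integrand as polynomial × e^(−2γx²) and use ∫x^(2j)·e^(−2γx²) dx = (2j−1)!!/(4γ)^j · √(π/(2γ)), odd powers → 0; here √(π/(2γ)) = 0.89983. Differentiate with the product rule, d/dx e^(−γx²) = −2γx·e^(−γx²).
State is unnormalized: ∫|φ|² dx = 0.92969, and ∫φ*·(−ħ²/2m · φ'') dx = 1.2820, so ⟨T⟩ = 1.2820 / 0.92969.
⟨T⟩ = 1.3789.

1.38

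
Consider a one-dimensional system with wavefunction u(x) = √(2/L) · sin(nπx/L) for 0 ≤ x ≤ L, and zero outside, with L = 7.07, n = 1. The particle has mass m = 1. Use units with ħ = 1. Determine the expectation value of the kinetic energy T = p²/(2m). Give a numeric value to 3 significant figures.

T = −(ħ²/2m) d²/dx², so ⟨T⟩ = −(ħ²/2m) ∫ u*·u'' dx; with m = 1.
d/dx sin(nπx/L) = (nπ/L)·cos(nπx/L) and d²/dx² sin(nπx/L) = −(nπ/L)²·sin(nπx/L); on 0 ≤ x ≤ L, ∫sin²(nπx/L) dx = L/2 and ∫sin(nπx/L)·cos(nπx/L) dx = 0.
⟨T⟩ = 0.098726.

0.0987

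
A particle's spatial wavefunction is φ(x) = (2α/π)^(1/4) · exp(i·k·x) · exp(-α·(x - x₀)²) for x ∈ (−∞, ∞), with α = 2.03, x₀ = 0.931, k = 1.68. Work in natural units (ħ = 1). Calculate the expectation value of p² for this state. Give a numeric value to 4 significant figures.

p² φ = −ħ² d²φ/dx²; ⟨p²⟩ = −ħ² ∫ φ*·φ'' dx.
Gaussian moments (u = x − x₀): ∫u^(2j)·e^(−2αu²) du = (2j−1)!!/(4α)^j · √(π/(2α)), odd powers integrate to 0; here √(π/(2α)) = 0.87965. Derivatives: φ′ = (ik − 2αu)·φ, φ″ = ((ik − 2αu)² − 2α)·φ; the odd-in-u pieces drop out.
⟨p²⟩ = 4.8524.

4.852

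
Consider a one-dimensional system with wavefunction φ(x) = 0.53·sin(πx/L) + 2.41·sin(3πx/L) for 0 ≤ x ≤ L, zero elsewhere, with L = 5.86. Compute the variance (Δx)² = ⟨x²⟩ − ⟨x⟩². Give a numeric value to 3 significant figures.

3.14

Compute ⟨x⟩ and ⟨x²⟩ separately, then (Δx)² = ⟨x²⟩ − ⟨x⟩².
On 0 ≤ x ≤ L (j ≠ l): ∫sin²(jπx/L) dx = L/2, ∫sin(jπx/L)·sin(lπx/L) dx = 0; diagonal moments ∫x·sin²(jπx/L) dx = L²/4, ∫x²·sin²(jπx/L) dx = L³·(1/6 − 1/(4j²π²)); cross terms ∫x·sin(jπx/L)·sin(lπx/L) dx = 0 for j + l even and −4jlL²/(π²(j² − l²)²) for j + l odd, ∫x²·sin(jπx/L)·sin(lπx/L) dx = (−1)^(j+l)·4jlL³/(π²(j² − l²)²); higher powers the same way via product-to-sum and parts.
Normalization: ∫|φ|² dx = 17.841.
⟨x⟩ = 2.9300 and ⟨x²⟩ = 11.729.
(Δx)² = 11.729 − (2.9300)² = 3.1444.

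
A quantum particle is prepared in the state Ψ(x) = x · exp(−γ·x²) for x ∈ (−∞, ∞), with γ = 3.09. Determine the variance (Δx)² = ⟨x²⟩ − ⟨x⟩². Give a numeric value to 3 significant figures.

Compute ⟨x⟩ and ⟨x²⟩ separately, then (Δx)² = ⟨x²⟩ − ⟨x⟩².
Expand each integrand as polynomial × e^(−2γx²) and use ∫x^(2j)·e^(−2γx²) dx = (2j−1)!!/(4γ)^j · √(π/(2γ)), odd powers → 0; here √(π/(2γ)) = 0.71299.
Normalization: ∫|Ψ|² dx = 0.057685.
⟨x⟩ = 0.0000 and ⟨x²⟩ = 0.24272.
(Δx)² = 0.24272 − (0.0000)² = 0.24272.

0.243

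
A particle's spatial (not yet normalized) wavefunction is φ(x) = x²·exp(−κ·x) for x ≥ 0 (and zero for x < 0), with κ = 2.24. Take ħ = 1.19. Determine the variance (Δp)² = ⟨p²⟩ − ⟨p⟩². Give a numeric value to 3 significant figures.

2.37

Compute ⟨p⟩ and ⟨p²⟩ separately; (Δp)² = ⟨p²⟩ − ⟨p⟩².
Differentiate x²·exp(−κ·x) with the product rule; every integrand then reduces to terms xʲ·e^(−2κx) on [0, ∞), with ∫₀^∞ xʲ·e^(−2κx) dx = j!/(2κ)^(j+1).
Normalization: ∫|φ|² dx = 0.013299.
⟨p⟩ = 0.0000 and ⟨p²⟩ = 2.3685.
(Δp)² = 2.3685 − (0.0000)² = 2.3685.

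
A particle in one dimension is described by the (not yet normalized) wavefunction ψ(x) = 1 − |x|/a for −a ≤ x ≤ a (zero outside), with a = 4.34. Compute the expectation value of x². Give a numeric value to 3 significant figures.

1.88

⟨x²⟩ = ∫ x²·|ψ|² dx / ∫|ψ|² dx (integrals over the domain).
ψ is even, so ∫ over [−a, a] = 2∫₀ᵃ with ψ = 1 − x/a there: ∫₀ᵃ (1 − x/a)² dx = a/3, ∫₀ᵃ x²(1 − x/a)² dx = a³/30, ∫₀ᵃ x⁴(1 − x/a)² dx = a⁵/105.
State is unnormalized: ∫|ψ|² dx = 2.8933, and ∫ψ*·x²·ψ dx = 5.4498, so ⟨x²⟩ = 5.4498 / 2.8933.
⟨x²⟩ = 1.8836.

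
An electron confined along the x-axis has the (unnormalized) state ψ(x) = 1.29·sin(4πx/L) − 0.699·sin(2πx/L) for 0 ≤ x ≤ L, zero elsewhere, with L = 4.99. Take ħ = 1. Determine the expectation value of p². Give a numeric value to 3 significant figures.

5.26

p² ψ = −ħ² d²ψ/dx²; ⟨p²⟩ = −ħ² ∫ ψ*·ψ'' dx / ∫|ψ|² dx.
d²/dx² sin(jπx/L) = −(jπ/L)²·sin(jπx/L); on 0 ≤ x ≤ L, ∫sin²(jπx/L) dx = L/2 and ∫sin(jπx/L)·sin(lπx/L) dx = 0 for j ≠ l, so only diagonal terms survive in ∫|ψ|² and ∫ψ·ψ″; ∫ψ·ψ′ dx = [ψ²/2] between the walls = 0.
State is unnormalized: ∫|ψ|² dx = 5.3710, and ∫ψ*·(−ħ² ψ'') dx = 28.264, so ⟨p²⟩ = 28.264 / 5.3710.
⟨p²⟩ = 5.2623.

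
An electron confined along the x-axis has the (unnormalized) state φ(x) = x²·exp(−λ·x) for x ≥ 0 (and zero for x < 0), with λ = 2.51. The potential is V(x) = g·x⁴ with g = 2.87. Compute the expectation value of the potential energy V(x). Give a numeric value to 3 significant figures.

⟨V⟩ = ∫ V(x)·|φ|² dx / ∫|φ|² dx.
Every integrand reduces to terms xʲ·e^(−2λx) on [0, ∞); use ∫₀^∞ xʲ·e^(−2λx) dx = j!/(2λ)^(j+1).
State is unnormalized: ∫|φ|² dx = 0.0075282, and ∫φ*·V(x)·φ dx = 0.057157, so ⟨V⟩ = 0.057157 / 0.0075282.
⟨V⟩ = 7.5924.

7.59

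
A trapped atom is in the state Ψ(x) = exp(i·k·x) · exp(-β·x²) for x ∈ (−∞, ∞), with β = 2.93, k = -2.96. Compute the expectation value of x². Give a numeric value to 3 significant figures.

0.0853

⟨x²⟩ = ∫ x²·|Ψ|² dx / ∫|Ψ|² dx (integrals over the domain).
Gaussian moments: ∫x^(2j)·e^(−2βx²) dx = (2j−1)!!/(4β)^j · √(π/(2β)), odd powers integrate to 0; here √(π/(2β)) = 0.73219.
State is unnormalized: ∫|Ψ|² dx = 0.73219, and ∫Ψ*·x²·Ψ dx = 0.062474, so ⟨x²⟩ = 0.062474 / 0.73219.
⟨x²⟩ = 0.085324.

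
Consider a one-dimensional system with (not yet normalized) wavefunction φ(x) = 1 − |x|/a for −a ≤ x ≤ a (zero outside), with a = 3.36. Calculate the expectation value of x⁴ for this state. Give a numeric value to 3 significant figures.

3.64

⟨x⁴⟩ = ∫ x⁴·|φ|² dx / ∫|φ|² dx (integrals over the domain).
φ is even, so ∫ over [−a, a] = 2∫₀ᵃ with φ = 1 − x/a there: ∫₀ᵃ (1 − x/a)² dx = a/3, ∫₀ᵃ x²(1 − x/a)² dx = a³/30, ∫₀ᵃ x⁴(1 − x/a)² dx = a⁵/105.
State is unnormalized: ∫|φ|² dx = 2.2400, and ∫φ*·x⁴·φ dx = 8.1571, so ⟨x⁴⟩ = 8.1571 / 2.2400.
⟨x⁴⟩ = 3.6416.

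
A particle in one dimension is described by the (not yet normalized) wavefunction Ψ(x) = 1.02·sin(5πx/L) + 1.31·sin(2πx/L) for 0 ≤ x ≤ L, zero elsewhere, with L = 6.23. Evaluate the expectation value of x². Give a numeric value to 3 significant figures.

11.9

⟨x²⟩ = ∫ x²·|Ψ|² dx / ∫|Ψ|² dx (integrals over the domain).
On 0 ≤ x ≤ L (j ≠ l): ∫sin²(jπx/L) dx = L/2, ∫sin(jπx/L)·sin(lπx/L) dx = 0; diagonal moments ∫x·sin²(jπx/L) dx = L²/4, ∫x²·sin²(jπx/L) dx = L³·(1/6 − 1/(4j²π²)); cross terms ∫x·sin(jπx/L)·sin(lπx/L) dx = 0 for j + l even and −4jlL²/(π²(j² − l²)²) for j + l odd, ∫x²·sin(jπx/L)·sin(lπx/L) dx = (−1)^(j+l)·4jlL³/(π²(j² − l²)²); higher powers the same way via product-to-sum and parts.
State is unnormalized: ∫|Ψ|² dx = 8.5865, and ∫Ψ*·x²·Ψ dx = 102.27, so ⟨x²⟩ = 102.27 / 8.5865.
⟨x²⟩ = 11.910.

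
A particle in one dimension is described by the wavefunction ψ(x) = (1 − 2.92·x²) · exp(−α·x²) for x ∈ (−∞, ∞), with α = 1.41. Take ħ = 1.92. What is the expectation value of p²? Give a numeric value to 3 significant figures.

26.5

p² ψ = −ħ² d²ψ/dx²; ⟨p²⟩ = −ħ² ∫ ψ*·ψ'' dx / ∫|ψ|² dx.
Expand each integrand as polynomial × e^(−2αx²) and use ∫x^(2j)·e^(−2αx²) dx = (2j−1)!!/(4α)^j · √(π/(2α)), odd powers → 0; here √(π/(2α)) = 1.0555. Differentiate with the product rule, d/dx e^(−αx²) = −2αx·e^(−αx²).
State is unnormalized: ∫|ψ|² dx = 0.81132, and ∫ψ*·(−ħ² ψ'') dx = 21.461, so ⟨p²⟩ = 21.461 / 0.81132.
⟨p²⟩ = 26.452.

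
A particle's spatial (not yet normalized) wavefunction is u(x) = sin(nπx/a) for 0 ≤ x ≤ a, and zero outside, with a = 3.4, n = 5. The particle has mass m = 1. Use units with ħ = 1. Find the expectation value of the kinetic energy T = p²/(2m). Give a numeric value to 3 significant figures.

10.7

T = −(ħ²/2m) d²/dx², so ⟨T⟩ = −(ħ²/2m) ∫ u*·u'' dx / ∫|u|² dx; with m = 1.
d/dx sin(nπx/a) = (nπ/a)·cos(nπx/a) and d²/dx² sin(nπx/a) = −(nπ/a)²·sin(nπx/a); on 0 ≤ x ≤ a, ∫sin²(nπx/a) dx = a/2 and ∫sin(nπx/a)·cos(nπx/a) dx = 0.
State is unnormalized: ∫|u|² dx = 1.7000, and ∫u*·(−ħ²/2m · u'') dx = 18.143, so ⟨T⟩ = 18.143 / 1.7000.
⟨T⟩ = 10.672.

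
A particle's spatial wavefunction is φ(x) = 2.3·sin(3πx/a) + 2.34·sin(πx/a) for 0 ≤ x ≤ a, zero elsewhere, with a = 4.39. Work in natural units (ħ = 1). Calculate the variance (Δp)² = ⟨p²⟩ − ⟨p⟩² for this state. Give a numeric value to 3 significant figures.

2.53

Compute ⟨p⟩ and ⟨p²⟩ separately; (Δp)² = ⟨p²⟩ − ⟨p⟩².
d²/dx² sin(jπx/a) = −(jπ/a)²·sin(jπx/a); on 0 ≤ x ≤ a, ∫sin²(jπx/a) dx = a/2 and ∫sin(jπx/a)·sin(lπx/a) dx = 0 for j ≠ l, so only diagonal terms survive in ∫|φ|² and ∫φ·φ″; ∫φ·φ′ dx = [φ²/2] between the walls = 0.
Normalization: ∫|φ|² dx = 23.630.
⟨p⟩ = 0.0000 and ⟨p²⟩ = 2.5253.
(Δp)² = 2.5253 − (0.0000)² = 2.5253.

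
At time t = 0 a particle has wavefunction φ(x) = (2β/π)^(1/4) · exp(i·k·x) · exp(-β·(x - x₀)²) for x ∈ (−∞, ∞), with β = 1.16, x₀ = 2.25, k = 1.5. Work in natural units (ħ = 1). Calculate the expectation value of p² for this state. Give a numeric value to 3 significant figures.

p² φ = −ħ² d²φ/dx²; ⟨p²⟩ = −ħ² ∫ φ*·φ'' dx.
Gaussian moments (u = x − x₀): ∫u^(2j)·e^(−2βu²) du = (2j−1)!!/(4β)^j · √(π/(2β)), odd powers integrate to 0; here √(π/(2β)) = 1.1637. Derivatives: φ′ = (ik − 2βu)·φ, φ″ = ((ik − 2βu)² − 2β)·φ; the odd-in-u pieces drop out.
⟨p²⟩ = 3.4100.

3.41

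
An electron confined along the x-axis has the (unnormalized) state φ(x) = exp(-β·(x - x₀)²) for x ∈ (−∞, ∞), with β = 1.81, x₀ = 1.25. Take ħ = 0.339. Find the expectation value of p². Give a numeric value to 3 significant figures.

p² φ = −ħ² d²φ/dx²; ⟨p²⟩ = −ħ² ∫ φ*·φ'' dx / ∫|φ|² dx.
Gaussian moments (u = x − x₀): ∫u^(2j)·e^(−2βu²) du = (2j−1)!!/(4β)^j · √(π/(2β)), odd powers integrate to 0; here √(π/(2β)) = 0.93158. Derivatives: d/dx e^(−βu²) = −2βu·e^(−βu²), d²/dx² e^(−βu²) = (4β²u² − 2β)·e^(−βu²).
State is unnormalized: ∫|φ|² dx = 0.93158, and ∫φ*·(−ħ² φ'') dx = 0.19378, so ⟨p²⟩ = 0.19378 / 0.93158.
⟨p²⟩ = 0.20801.

0.208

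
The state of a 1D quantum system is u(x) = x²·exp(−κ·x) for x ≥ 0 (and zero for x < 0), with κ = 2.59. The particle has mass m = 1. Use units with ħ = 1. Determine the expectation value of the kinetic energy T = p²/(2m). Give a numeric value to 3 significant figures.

T = −(ħ²/2m) d²/dx², so ⟨T⟩ = −(ħ²/2m) ∫ u*·u'' dx / ∫|u|² dx; with m = 1.
Differentiate x²·exp(−κ·x) with the product rule; every integrand then reduces to terms xʲ·e^(−2κx) on [0, ∞), with ∫₀^∞ xʲ·e^(−2κx) dx = j!/(2κ)^(j+1).
State is unnormalized: ∫|u|² dx = 0.0064352, and ∫u*·(−ħ²/2m · u'') dx = 0.0071947, so ⟨T⟩ = 0.0071947 / 0.0064352.
⟨T⟩ = 1.1180.

1.12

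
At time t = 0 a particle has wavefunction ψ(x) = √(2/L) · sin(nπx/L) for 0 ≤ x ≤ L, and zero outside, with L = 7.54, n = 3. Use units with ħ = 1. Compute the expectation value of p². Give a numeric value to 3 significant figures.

p² ψ = −ħ² d²ψ/dx²; ⟨p²⟩ = −ħ² ∫ ψ*·ψ'' dx.
d/dx sin(nπx/L) = (nπ/L)·cos(nπx/L) and d²/dx² sin(nπx/L) = −(nπ/L)²·sin(nπx/L); on 0 ≤ x ≤ L, ∫sin²(nπx/L) dx = L/2 and ∫sin(nπx/L)·cos(nπx/L) dx = 0.
⟨p²⟩ = 1.5624.

1.56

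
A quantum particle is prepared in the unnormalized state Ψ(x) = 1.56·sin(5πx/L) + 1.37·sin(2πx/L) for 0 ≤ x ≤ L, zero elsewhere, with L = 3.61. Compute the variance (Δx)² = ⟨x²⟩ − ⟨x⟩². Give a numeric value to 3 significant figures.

Compute ⟨x⟩ and ⟨x²⟩ separately, then (Δx)² = ⟨x²⟩ − ⟨x⟩².
On 0 ≤ x ≤ L (j ≠ l): ∫sin²(jπx/L) dx = L/2, ∫sin(jπx/L)·sin(lπx/L) dx = 0; diagonal moments ∫x·sin²(jπx/L) dx = L²/4, ∫x²·sin²(jπx/L) dx = L³·(1/6 − 1/(4j²π²)); cross terms ∫x·sin(jπx/L)·sin(lπx/L) dx = 0 for j + l even and −4jlL²/(π²(j² − l²)²) for j + l odd, ∫x²·sin(jπx/L)·sin(lπx/L) dx = (−1)^(j+l)·4jlL³/(π²(j² − l²)²); higher powers the same way via product-to-sum and parts.
Normalization: ∫|Ψ|² dx = 7.7805.
⟨x⟩ = 1.7392 and ⟨x²⟩ = 4.0197.
(Δx)² = 4.0197 − (1.7392)² = 0.99490.

0.995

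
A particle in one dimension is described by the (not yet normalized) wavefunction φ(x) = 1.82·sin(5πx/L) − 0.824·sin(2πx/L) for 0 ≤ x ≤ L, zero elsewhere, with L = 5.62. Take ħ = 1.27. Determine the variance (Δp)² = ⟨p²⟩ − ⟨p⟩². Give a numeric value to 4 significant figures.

Compute ⟨p⟩ and ⟨p²⟩ separately; (Δp)² = ⟨p²⟩ − ⟨p⟩².
d²/dx² sin(jπx/L) = −(jπ/L)²·sin(jπx/L); on 0 ≤ x ≤ L, ∫sin²(jπx/L) dx = L/2 and ∫sin(jπx/L)·sin(lπx/L) dx = 0 for j ≠ l, so only diagonal terms survive in ∫|φ|² and ∫φ·φ″; ∫φ·φ′ dx = [φ²/2] between the walls = 0.
Normalization: ∫|φ|² dx = 11.216.
⟨p⟩ = 0.0000 and ⟨p²⟩ = 10.800.
(Δp)² = 10.800 − (0.0000)² = 10.800.

10.80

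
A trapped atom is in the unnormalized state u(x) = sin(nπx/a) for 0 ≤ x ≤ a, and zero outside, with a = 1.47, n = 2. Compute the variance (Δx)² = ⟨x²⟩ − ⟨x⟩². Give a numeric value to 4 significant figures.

0.1527

Compute ⟨x⟩ and ⟨x²⟩ separately, then (Δx)² = ⟨x²⟩ − ⟨x⟩².
With sin²θ = (1 − cos2θ)/2 on 0 ≤ x ≤ a: ∫sin²(nπx/a) dx = a/2, ∫x·sin²(nπx/a) dx = a²/4, ∫x²·sin²(nπx/a) dx = a³·(1/6 − 1/(4n²π²)); higher powers xᵏ the same way, integrating xᵏ·cos(2nπx/a) by parts.
Normalization: ∫|u|² dx = 0.73500.
⟨x⟩ = 0.73500 and ⟨x²⟩ = 0.69293.
(Δx)² = 0.69293 − (0.73500)² = 0.15271.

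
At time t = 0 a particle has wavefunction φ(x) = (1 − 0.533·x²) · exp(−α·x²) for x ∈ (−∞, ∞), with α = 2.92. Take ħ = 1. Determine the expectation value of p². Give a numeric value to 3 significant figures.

3.53

p² φ = −ħ² d²φ/dx²; ⟨p²⟩ = −ħ² ∫ φ*·φ'' dx / ∫|φ|² dx.
Expand each integrand as polynomial × e^(−2αx²) and use ∫x^(2j)·e^(−2αx²) dx = (2j−1)!!/(4α)^j · √(π/(2α)), odd powers → 0; here √(π/(2α)) = 0.73345. Differentiate with the product rule, d/dx e^(−αx²) = −2αx·e^(−αx²).
State is unnormalized: ∫|φ|² dx = 0.67109, and ∫φ*·(−ħ² φ'') dx = 2.3683, so ⟨p²⟩ = 2.3683 / 0.67109.
⟨p²⟩ = 3.5291.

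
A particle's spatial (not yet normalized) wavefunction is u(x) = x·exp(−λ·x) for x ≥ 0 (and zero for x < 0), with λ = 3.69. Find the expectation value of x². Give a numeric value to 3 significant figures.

⟨x²⟩ = ∫ x²·|u|² dx / ∫|u|² dx (integrals over the domain).
Every integrand reduces to terms xʲ·e^(−2λx) on [0, ∞); use ∫₀^∞ xʲ·e^(−2λx) dx = j!/(2λ)^(j+1).
State is unnormalized: ∫|u|² dx = 0.0049758, and ∫u*·x²·u dx = 0.0010963, so ⟨x²⟩ = 0.0010963 / 0.0049758.
⟨x²⟩ = 0.22033.

0.220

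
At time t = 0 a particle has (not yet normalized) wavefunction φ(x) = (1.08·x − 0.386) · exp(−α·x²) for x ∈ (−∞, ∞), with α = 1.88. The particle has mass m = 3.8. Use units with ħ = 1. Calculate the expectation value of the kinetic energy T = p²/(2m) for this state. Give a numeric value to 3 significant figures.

0.500

T = −(ħ²/2m) d²/dx², so ⟨T⟩ = −(ħ²/2m) ∫ φ*·φ'' dx / ∫|φ|² dx; with m = 3.8.
Expand each integrand as polynomial × e^(−2αx²) and use ∫x^(2j)·e^(−2αx²) dx = (2j−1)!!/(4α)^j · √(π/(2α)), odd powers → 0; here √(π/(2α)) = 0.91407. Differentiate with the product rule, d/dx e^(−αx²) = −2αx·e^(−αx²).
State is unnormalized: ∫|φ|² dx = 0.27797, and ∫φ*·(−ħ²/2m · φ'') dx = 0.13890, so ⟨T⟩ = 0.13890 / 0.27797.
⟨T⟩ = 0.49971.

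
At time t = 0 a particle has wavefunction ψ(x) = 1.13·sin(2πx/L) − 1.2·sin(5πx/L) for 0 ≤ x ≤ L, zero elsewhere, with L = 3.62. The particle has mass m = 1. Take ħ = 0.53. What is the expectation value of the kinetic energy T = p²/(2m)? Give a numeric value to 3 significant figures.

1.60

T = −(ħ²/2m) d²/dx², so ⟨T⟩ = −(ħ²/2m) ∫ ψ*·ψ'' dx / ∫|ψ|² dx; with m = 1.
d²/dx² sin(jπx/L) = −(jπ/L)²·sin(jπx/L); on 0 ≤ x ≤ L, ∫sin²(jπx/L) dx = L/2 and ∫sin(jπx/L)·sin(lπx/L) dx = 0 for j ≠ l, so only diagonal terms survive in ∫|ψ|² and ∫ψ·ψ″; ∫ψ·ψ′ dx = [ψ²/2] between the walls = 0.
State is unnormalized: ∫|ψ|² dx = 4.9176, and ∫ψ*·(−ħ²/2m · ψ'') dx = 7.8705, so ⟨T⟩ = 7.8705 / 4.9176.
⟨T⟩ = 1.6005.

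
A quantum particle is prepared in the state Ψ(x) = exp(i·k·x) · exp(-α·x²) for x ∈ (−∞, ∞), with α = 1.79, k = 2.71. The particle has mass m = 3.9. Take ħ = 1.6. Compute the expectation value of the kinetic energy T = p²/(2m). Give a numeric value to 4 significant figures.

2.998

T = −(ħ²/2m) d²/dx², so ⟨T⟩ = −(ħ²/2m) ∫ Ψ*·Ψ'' dx / ∫|Ψ|² dx; with m = 3.9.
Gaussian moments: ∫x^(2j)·e^(−2αx²) dx = (2j−1)!!/(4α)^j · √(π/(2α)), odd powers integrate to 0; here √(π/(2α)) = 0.93677. Derivatives: Ψ′ = (ik − 2αx)·Ψ, Ψ″ = ((ik − 2αx)² − 2α)·Ψ; the odd-in-x pieces drop out.
State is unnormalized: ∫|Ψ|² dx = 0.93677, and ∫Ψ*·(−ħ²/2m · Ψ'') dx = 2.8083, so ⟨T⟩ = 2.8083 / 0.93677.
⟨T⟩ = 2.9979.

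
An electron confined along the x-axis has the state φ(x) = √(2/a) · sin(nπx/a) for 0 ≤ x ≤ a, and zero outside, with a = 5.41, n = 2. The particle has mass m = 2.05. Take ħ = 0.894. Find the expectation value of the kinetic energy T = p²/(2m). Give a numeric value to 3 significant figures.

T = −(ħ²/2m) d²/dx², so ⟨T⟩ = −(ħ²/2m) ∫ φ*·φ'' dx; with m = 2.05.
d/dx sin(nπx/a) = (nπ/a)·cos(nπx/a) and d²/dx² sin(nπx/a) = −(nπ/a)²·sin(nπx/a); on 0 ≤ x ≤ a, ∫sin²(nπx/a) dx = a/2 and ∫sin(nπx/a)·cos(nπx/a) dx = 0.
⟨T⟩ = 0.26294.

0.263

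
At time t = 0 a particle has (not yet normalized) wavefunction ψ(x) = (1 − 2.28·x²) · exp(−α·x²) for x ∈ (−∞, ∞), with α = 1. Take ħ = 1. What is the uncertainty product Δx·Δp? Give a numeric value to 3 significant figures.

1.97

Δx = √(⟨x²⟩−⟨x⟩²), Δp = √(⟨p²⟩−⟨p⟩²).
Expand each integrand as polynomial × e^(−2αx²) and use ∫x^(2j)·e^(−2αx²) dx = (2j−1)!!/(4α)^j · √(π/(2α)), odd powers → 0; here √(π/(2α)) = 1.2533. Differentiate with the product rule, d/dx e^(−αx²) = −2αx·e^(−αx²).
Normalization: ∫|ψ|² dx = 1.0461.
⟨x⟩ = 0.0000, ⟨x²⟩ = 0.73484 ⇒ Δx = 0.85723.
⟨p⟩ = 0.0000, ⟨p²⟩ = 5.2885 ⇒ Δp = 2.2997.
Δx·Δp = 1.9713.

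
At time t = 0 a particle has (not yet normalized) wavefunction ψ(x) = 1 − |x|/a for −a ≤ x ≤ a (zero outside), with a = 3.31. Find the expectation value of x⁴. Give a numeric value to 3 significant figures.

⟨x⁴⟩ = ∫ x⁴·|ψ|² dx / ∫|ψ|² dx (integrals over the domain).
ψ is even, so ∫ over [−a, a] = 2∫₀ᵃ with ψ = 1 − x/a there: ∫₀ᵃ (1 − x/a)² dx = a/3, ∫₀ᵃ x²(1 − x/a)² dx = a³/30, ∫₀ᵃ x⁴(1 − x/a)² dx = a⁵/105.
State is unnormalized: ∫|ψ|² dx = 2.2067, and ∫ψ*·x⁴·ψ dx = 7.5680, so ⟨x⁴⟩ = 7.5680 / 2.2067.
⟨x⁴⟩ = 3.4296.

3.43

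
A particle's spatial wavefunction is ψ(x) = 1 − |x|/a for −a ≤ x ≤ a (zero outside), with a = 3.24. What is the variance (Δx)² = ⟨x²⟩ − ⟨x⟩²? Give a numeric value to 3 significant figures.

1.05

Compute ⟨x⟩ and ⟨x²⟩ separately, then (Δx)² = ⟨x²⟩ − ⟨x⟩².
ψ is even, so ∫ over [−a, a] = 2∫₀ᵃ with ψ = 1 − x/a there: ∫₀ᵃ (1 − x/a)² dx = a/3, ∫₀ᵃ x²(1 − x/a)² dx = a³/30, ∫₀ᵃ x⁴(1 − x/a)² dx = a⁵/105.
Normalization: ∫|ψ|² dx = 2.1600.
⟨x⟩ = 0.0000 and ⟨x²⟩ = 1.0498.
(Δx)² = 1.0498 − (0.0000)² = 1.0498.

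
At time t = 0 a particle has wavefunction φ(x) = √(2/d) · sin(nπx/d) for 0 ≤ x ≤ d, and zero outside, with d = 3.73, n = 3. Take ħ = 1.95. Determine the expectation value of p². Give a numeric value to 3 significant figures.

p² φ = −ħ² d²φ/dx²; ⟨p²⟩ = −ħ² ∫ φ*·φ'' dx.
d/dx sin(nπx/d) = (nπ/d)·cos(nπx/d) and d²/dx² sin(nπx/d) = −(nπ/d)²·sin(nπx/d); on 0 ≤ x ≤ d, ∫sin²(nπx/d) dx = d/2 and ∫sin(nπx/d)·cos(nπx/d) dx = 0.
⟨p²⟩ = 24.277.

24.3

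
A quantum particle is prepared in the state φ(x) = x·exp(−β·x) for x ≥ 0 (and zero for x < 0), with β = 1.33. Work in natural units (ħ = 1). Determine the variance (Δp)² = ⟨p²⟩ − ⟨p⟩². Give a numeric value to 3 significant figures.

1.77

Compute ⟨p⟩ and ⟨p²⟩ separately; (Δp)² = ⟨p²⟩ − ⟨p⟩².
Differentiate x·exp(−β·x) with the product rule; every integrand then reduces to terms xʲ·e^(−2βx) on [0, ∞), with ∫₀^∞ xʲ·e^(−2βx) dx = j!/(2β)^(j+1).
Normalization: ∫|φ|² dx = 0.10626.
⟨p⟩ = 0.0000 and ⟨p²⟩ = 1.7689.
(Δp)² = 1.7689 − (0.0000)² = 1.7689.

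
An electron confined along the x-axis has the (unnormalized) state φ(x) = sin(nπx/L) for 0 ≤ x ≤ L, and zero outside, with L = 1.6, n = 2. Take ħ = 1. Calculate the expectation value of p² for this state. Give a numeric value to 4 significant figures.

p² φ = −ħ² d²φ/dx²; ⟨p²⟩ = −ħ² ∫ φ*·φ'' dx / ∫|φ|² dx.
d/dx sin(nπx/L) = (nπ/L)·cos(nπx/L) and d²/dx² sin(nπx/L) = −(nπ/L)²·sin(nπx/L); on 0 ≤ x ≤ L, ∫sin²(nπx/L) dx = L/2 and ∫sin(nπx/L)·cos(nπx/L) dx = 0.
State is unnormalized: ∫|φ|² dx = 0.80000, and ∫φ*·(−ħ² φ'') dx = 12.337, so ⟨p²⟩ = 12.337 / 0.80000.
⟨p²⟩ = 15.421.

15.42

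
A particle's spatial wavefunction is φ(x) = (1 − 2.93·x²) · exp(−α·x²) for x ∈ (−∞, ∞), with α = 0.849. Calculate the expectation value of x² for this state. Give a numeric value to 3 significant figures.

⟨x²⟩ = ∫ x²·|φ|² dx / ∫|φ|² dx (integrals over the domain).
Expand each integrand as polynomial × e^(−2αx²) and use ∫x^(2j)·e^(−2αx²) dx = (2j−1)!!/(4α)^j · √(π/(2α)), odd powers → 0; here √(π/(2α)) = 1.3602.
State is unnormalized: ∫|φ|² dx = 2.0507, and ∫φ*·x²·φ dx = 2.7994, so ⟨x²⟩ = 2.7994 / 2.0507.
⟨x²⟩ = 1.3651.

1.37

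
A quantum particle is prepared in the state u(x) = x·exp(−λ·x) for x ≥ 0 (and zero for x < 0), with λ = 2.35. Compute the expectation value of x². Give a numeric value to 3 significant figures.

0.543

⟨x²⟩ = ∫ x²·|u|² dx / ∫|u|² dx (integrals over the domain).
Every integrand reduces to terms xʲ·e^(−2λx) on [0, ∞); use ∫₀^∞ xʲ·e^(−2λx) dx = j!/(2λ)^(j+1).
State is unnormalized: ∫|u|² dx = 0.019264, and ∫u*·x²·u dx = 0.010465, so ⟨x²⟩ = 0.010465 / 0.019264.
⟨x²⟩ = 0.54323.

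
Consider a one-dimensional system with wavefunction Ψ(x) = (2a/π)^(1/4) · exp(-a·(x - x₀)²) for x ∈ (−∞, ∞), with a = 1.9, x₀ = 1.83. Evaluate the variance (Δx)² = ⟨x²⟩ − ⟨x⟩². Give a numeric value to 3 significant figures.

Compute ⟨x⟩ and ⟨x²⟩ separately, then (Δx)² = ⟨x²⟩ − ⟨x⟩².
Gaussian moments (u = x − x₀): ∫u^(2j)·e^(−2au²) du = (2j−1)!!/(4a)^j · √(π/(2a)), odd powers integrate to 0; here √(π/(2a)) = 0.90925.
⟨x⟩ = 1.8300 and ⟨x²⟩ = 3.4805.
(Δx)² = 3.4805 − (1.8300)² = 0.13158.

0.132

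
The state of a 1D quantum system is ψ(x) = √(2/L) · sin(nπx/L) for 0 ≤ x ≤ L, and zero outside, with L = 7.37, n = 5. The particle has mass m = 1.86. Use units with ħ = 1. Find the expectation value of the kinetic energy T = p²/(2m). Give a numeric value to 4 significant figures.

1.221

T = −(ħ²/2m) d²/dx², so ⟨T⟩ = −(ħ²/2m) ∫ ψ*·ψ'' dx; with m = 1.86.
d/dx sin(nπx/L) = (nπ/L)·cos(nπx/L) and d²/dx² sin(nπx/L) = −(nπ/L)²·sin(nπx/L); on 0 ≤ x ≤ L, ∫sin²(nπx/L) dx = L/2 and ∫sin(nπx/L)·cos(nπx/L) dx = 0.
⟨T⟩ = 1.2211.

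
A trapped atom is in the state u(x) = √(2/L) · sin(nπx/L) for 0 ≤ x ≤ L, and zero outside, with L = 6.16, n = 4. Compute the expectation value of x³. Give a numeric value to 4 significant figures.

⟨x³⟩ = ∫ x³·|u|² dx (integrals over the domain).
With sin²θ = (1 − cos2θ)/2 on 0 ≤ x ≤ L: ∫sin²(nπx/L) dx = L/2, ∫x·sin²(nπx/L) dx = L²/4, ∫x²·sin²(nπx/L) dx = L³·(1/6 − 1/(4n²π²)); higher powers xᵏ the same way, integrating xᵏ·cos(2nπx/L) by parts.
⟨x³⟩ = 57.326.

57.33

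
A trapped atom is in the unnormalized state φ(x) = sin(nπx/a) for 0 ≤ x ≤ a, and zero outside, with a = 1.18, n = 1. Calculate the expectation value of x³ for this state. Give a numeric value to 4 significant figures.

0.2859

⟨x³⟩ = ∫ x³·|φ|² dx / ∫|φ|² dx (integrals over the domain).
With sin²θ = (1 − cos2θ)/2 on 0 ≤ x ≤ a: ∫sin²(nπx/a) dx = a/2, ∫x·sin²(nπx/a) dx = a²/4, ∫x²·sin²(nπx/a) dx = a³·(1/6 − 1/(4n²π²)); higher powers xᵏ the same way, integrating xᵏ·cos(2nπx/a) by parts.
State is unnormalized: ∫|φ|² dx = 0.59000, and ∫φ*·x³·φ dx = 0.16868, so ⟨x³⟩ = 0.16868 / 0.59000.
⟨x³⟩ = 0.28590.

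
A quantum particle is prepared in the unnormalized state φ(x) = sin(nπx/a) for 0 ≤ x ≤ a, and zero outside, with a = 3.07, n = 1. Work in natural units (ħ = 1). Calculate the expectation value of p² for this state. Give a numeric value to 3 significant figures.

1.05

p² φ = −ħ² d²φ/dx²; ⟨p²⟩ = −ħ² ∫ φ*·φ'' dx / ∫|φ|² dx.
d/dx sin(nπx/a) = (nπ/a)·cos(nπx/a) and d²/dx² sin(nπx/a) = −(nπ/a)²·sin(nπx/a); on 0 ≤ x ≤ a, ∫sin²(nπx/a) dx = a/2 and ∫sin(nπx/a)·cos(nπx/a) dx = 0.
State is unnormalized: ∫|φ|² dx = 1.5350, and ∫φ*·(−ħ² φ'') dx = 1.6074, so ⟨p²⟩ = 1.6074 / 1.5350.
⟨p²⟩ = 1.0472.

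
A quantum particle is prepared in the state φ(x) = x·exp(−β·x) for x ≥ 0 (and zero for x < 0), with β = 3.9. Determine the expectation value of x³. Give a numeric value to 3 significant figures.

0.126

⟨x³⟩ = ∫ x³·|φ|² dx / ∫|φ|² dx (integrals over the domain).
Every integrand reduces to terms xʲ·e^(−2βx) on [0, ∞); use ∫₀^∞ xʲ·e^(−2βx) dx = j!/(2β)^(j+1).
State is unnormalized: ∫|φ|² dx = 0.0042145, and ∫φ*·x³·φ dx = 0.00053286, so ⟨x³⟩ = 0.00053286 / 0.0042145.
⟨x³⟩ = 0.12644.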